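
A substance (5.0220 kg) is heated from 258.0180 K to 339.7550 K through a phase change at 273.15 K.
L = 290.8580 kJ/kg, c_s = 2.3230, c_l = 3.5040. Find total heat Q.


Q1 (sensible, solid) = 5.0220 * 2.3230 * 15.1320 = 176.5315 kJ
Q2 (latent) = 5.0220 * 290.8580 = 1460.6889 kJ
Q3 (sensible, liquid) = 5.0220 * 3.5040 * 66.6050 = 1172.0540 kJ
Q_total = 2809.2744 kJ

2809.2744 kJ


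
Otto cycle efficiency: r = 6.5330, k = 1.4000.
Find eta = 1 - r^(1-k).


r^(k-1) = 2.1186
eta = 1 - 1/2.1186 = 0.5280 = 52.7986%

52.7986%


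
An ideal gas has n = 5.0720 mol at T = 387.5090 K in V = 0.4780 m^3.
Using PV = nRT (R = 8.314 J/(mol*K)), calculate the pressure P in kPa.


P = nRT/V = 5.0720 * 8.314 * 387.5090 / 0.4780
= 16340.7151 / 0.4780 = 34185.5965 Pa = 34.1856 kPa

34.1856 kPa


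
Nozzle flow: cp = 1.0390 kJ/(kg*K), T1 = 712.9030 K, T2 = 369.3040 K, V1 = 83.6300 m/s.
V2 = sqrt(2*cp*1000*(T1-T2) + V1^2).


dT = 343.5990 K
2*cp*1000*dT = 713998.7220
V1^2 = 6993.9769
V2 = sqrt(720992.6989) = 849.1129 m/s

849.1129 m/s


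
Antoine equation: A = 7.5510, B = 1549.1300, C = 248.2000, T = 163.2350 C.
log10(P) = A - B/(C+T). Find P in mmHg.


C+T = 411.4350
B/(C+T) = 3.7652
log10(P) = 7.5510 - 3.7652 = 3.7858
P = 10^3.7858 = 6106.7804 mmHg

6106.7804 mmHg


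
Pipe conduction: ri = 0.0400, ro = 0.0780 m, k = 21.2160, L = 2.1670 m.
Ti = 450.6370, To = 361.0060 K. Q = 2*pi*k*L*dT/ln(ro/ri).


dT = 89.6310 K
ln(ro/ri) = 0.6678
Q = 2*pi*21.2160*2.1670*89.6310 / 0.6678 = 38769.9296 W

38769.9296 W


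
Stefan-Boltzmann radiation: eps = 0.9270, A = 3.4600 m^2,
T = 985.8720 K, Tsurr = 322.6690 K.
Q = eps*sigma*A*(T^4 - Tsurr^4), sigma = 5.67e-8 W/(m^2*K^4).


T^4 = 9.4467e+11
Tsurr^4 = 1.0840e+10
Q = 0.9270 * 5.67e-8 * 3.4600 * 9.3383e+11 = 169827.7853 W

169827.7853 W


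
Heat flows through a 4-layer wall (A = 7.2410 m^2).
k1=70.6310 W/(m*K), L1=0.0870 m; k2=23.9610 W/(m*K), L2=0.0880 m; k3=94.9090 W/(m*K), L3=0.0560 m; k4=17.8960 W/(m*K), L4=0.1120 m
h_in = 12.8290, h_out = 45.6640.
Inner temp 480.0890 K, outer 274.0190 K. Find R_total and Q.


R_conv_in = 1/(12.8290*7.2410) = 0.0108
R_1 = 0.0870/(70.6310*7.2410) = 0.0002
R_2 = 0.0880/(23.9610*7.2410) = 0.0005
R_3 = 0.0560/(94.9090*7.2410) = 8.1486e-05
R_4 = 0.1120/(17.8960*7.2410) = 0.0009
R_conv_out = 1/(45.6640*7.2410) = 0.0030
R_total = 0.0154 K/W
Q = 206.0700 / 0.0154 = 13370.5099 W

R_total = 0.0154 K/W, Q = 13370.5099 W


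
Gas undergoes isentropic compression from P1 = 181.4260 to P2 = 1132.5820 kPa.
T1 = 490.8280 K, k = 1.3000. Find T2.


(k-1)/k = 0.2308
(P2/P1)^exp = 1.5260
T2 = 490.8280 * 1.5260 = 748.9905 K

748.9905 K


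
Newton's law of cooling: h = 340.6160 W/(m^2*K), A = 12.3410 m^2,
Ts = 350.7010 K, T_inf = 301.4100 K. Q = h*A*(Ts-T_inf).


dT = 49.2910 K
Q = 340.6160 * 12.3410 * 49.2910 = 207196.7915 W

207196.7915 W


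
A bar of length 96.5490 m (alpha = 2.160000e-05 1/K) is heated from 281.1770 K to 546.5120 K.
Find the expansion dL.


dT = 265.3350 K
dL = 2.160000e-05 * 96.5490 * 265.3350 = 0.553345 m
L_final = 97.102345 m

dL = 0.553345 m


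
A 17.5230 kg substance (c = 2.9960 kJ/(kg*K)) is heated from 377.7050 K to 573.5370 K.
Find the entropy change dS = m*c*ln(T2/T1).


T2/T1 = 1.5185
ln(T2/T1) = 0.4177
dS = 17.5230 * 2.9960 * 0.4177 = 21.9293 kJ/K

21.9293 kJ/K


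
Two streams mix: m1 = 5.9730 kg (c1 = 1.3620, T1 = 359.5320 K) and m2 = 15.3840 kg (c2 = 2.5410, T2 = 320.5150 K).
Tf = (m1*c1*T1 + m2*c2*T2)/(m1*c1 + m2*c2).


num = 15454.0439
den = 47.2260
Tf = 327.2361 K

327.2361 K


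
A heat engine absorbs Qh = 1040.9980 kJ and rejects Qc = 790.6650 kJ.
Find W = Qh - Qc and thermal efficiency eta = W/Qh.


W = 1040.9980 - 790.6650 = 250.3330 kJ
eta = 250.3330 / 1040.9980 = 0.2405 = 24.0474%

W = 250.3330 kJ, eta = 24.0474%


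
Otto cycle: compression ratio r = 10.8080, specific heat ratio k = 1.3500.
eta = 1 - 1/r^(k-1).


r^(k-1) = 2.3004
eta = 1 - 1/2.3004 = 0.5653 = 56.5301%

56.5301%


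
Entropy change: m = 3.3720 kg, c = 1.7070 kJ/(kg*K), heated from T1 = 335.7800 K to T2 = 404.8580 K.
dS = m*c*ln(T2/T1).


T2/T1 = 1.2057
ln(T2/T1) = 0.1871
dS = 3.3720 * 1.7070 * 0.1871 = 1.0768 kJ/K

1.0768 kJ/K


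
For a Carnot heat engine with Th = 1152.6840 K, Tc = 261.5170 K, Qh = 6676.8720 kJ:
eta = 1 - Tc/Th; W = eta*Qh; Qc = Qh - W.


eta = 1 - 261.5170/1152.6840 = 0.7731
W = 0.7731 * 6676.8720 = 5162.0461 kJ
Qc = 6676.8720 - 5162.0461 = 1514.8259 kJ

eta = 77.3123%, W = 5162.0461 kJ, Qc = 1514.8259 kJ


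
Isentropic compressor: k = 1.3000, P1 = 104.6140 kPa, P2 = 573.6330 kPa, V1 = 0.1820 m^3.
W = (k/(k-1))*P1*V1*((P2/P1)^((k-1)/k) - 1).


(k-1)/k = 0.2308
(P2/P1)^exp = 1.4810
W = 4.3333 * 104.6140 * 0.1820 * (1.4810 - 1) = 39.6834 kJ

39.6834 kJ


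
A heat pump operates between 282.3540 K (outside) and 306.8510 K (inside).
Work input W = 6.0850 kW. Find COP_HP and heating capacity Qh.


COP = 306.8510 / 24.4970 = 12.5261
Qh = 12.5261 * 6.0850 = 76.2211 kW

COP = 12.5261, Qh = 76.2211 kW


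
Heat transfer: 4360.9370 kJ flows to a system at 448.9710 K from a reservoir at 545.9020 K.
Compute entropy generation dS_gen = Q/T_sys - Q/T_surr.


dS_sys = 4360.9370/448.9710 = 9.7132 kJ/K
dS_surr = -4360.9370/545.9020 = -7.9885 kJ/K
dS_gen = 9.7132 - 7.9885 = 1.7247 kJ/K (irreversible)

dS_gen = 1.7247 kJ/K, irreversible


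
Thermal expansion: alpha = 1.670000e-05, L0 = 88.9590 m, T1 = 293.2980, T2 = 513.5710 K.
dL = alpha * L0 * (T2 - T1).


dT = 220.2730 K
dL = 1.670000e-05 * 88.9590 * 220.2730 = 0.327241 m
L_final = 89.286241 m

dL = 0.327241 m


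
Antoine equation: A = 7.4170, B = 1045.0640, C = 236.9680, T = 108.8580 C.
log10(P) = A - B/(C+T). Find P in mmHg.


C+T = 345.8260
B/(C+T) = 3.0219
log10(P) = 7.4170 - 3.0219 = 4.3951
P = 10^4.3951 = 24834.9971 mmHg

24834.9971 mmHg


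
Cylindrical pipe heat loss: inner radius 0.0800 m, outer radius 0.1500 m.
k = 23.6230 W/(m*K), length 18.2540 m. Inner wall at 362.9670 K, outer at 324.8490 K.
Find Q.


dT = 38.1180 K
ln(ro/ri) = 0.6286
Q = 2*pi*23.6230*18.2540*38.1180 / 0.6286 = 164294.3811 W

164294.3811 W


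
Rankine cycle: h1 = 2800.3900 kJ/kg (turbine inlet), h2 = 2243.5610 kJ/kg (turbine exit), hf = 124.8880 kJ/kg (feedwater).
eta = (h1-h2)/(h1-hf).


W = 556.8290 kJ/kg
Q_in = 2675.5020 kJ/kg
eta = 0.2081 = 20.8121%

eta = 20.8121%


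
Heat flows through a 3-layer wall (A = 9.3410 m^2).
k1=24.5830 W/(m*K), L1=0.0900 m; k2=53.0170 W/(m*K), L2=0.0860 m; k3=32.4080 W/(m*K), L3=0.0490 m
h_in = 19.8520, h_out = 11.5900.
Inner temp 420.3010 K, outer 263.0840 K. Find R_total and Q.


R_conv_in = 1/(19.8520*9.3410) = 0.0054
R_1 = 0.0900/(24.5830*9.3410) = 0.0004
R_2 = 0.0860/(53.0170*9.3410) = 0.0002
R_3 = 0.0490/(32.4080*9.3410) = 0.0002
R_conv_out = 1/(11.5900*9.3410) = 0.0092
R_total = 0.0154 K/W
Q = 157.2170 / 0.0154 = 10237.5199 W

R_total = 0.0154 K/W, Q = 10237.5199 W


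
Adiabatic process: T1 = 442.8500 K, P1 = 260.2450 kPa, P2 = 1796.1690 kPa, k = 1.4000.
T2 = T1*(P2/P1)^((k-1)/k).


(k-1)/k = 0.2857
(P2/P1)^exp = 1.7366
T2 = 442.8500 * 1.7366 = 769.0612 K

769.0612 K


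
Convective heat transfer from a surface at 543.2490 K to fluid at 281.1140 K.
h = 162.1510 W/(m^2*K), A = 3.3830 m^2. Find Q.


dT = 262.1350 K
Q = 162.1510 * 3.3830 * 262.1350 = 143795.9454 W

143795.9454 W


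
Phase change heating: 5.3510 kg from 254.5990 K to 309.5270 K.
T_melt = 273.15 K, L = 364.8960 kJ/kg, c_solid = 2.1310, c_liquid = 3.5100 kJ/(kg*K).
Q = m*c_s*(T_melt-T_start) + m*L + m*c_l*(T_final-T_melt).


Q1 (sensible, solid) = 5.3510 * 2.1310 * 18.5510 = 211.5367 kJ
Q2 (latent) = 5.3510 * 364.8960 = 1952.5585 kJ
Q3 (sensible, liquid) = 5.3510 * 3.5100 * 36.3770 = 683.2332 kJ
Q_total = 2847.3284 kJ

2847.3284 kJ


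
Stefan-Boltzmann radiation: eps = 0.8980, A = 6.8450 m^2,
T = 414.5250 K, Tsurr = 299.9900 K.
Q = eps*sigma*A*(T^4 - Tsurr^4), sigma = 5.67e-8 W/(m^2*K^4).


T^4 = 2.9526e+10
Tsurr^4 = 8.0989e+09
Q = 0.8980 * 5.67e-8 * 6.8450 * 2.1427e+10 = 7467.8140 W

7467.8140 W


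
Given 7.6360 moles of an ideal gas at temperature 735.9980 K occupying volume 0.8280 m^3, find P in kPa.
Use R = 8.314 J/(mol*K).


P = nRT/V = 7.6360 * 8.314 * 735.9980 / 0.8280
= 46725.3512 / 0.8280 = 56431.5835 Pa = 56.4316 kPa

56.4316 kPa


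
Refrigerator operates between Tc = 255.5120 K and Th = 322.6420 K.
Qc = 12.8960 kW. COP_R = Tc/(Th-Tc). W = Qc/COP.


COP = 255.5120 / 67.1300 = 3.8062
W = 12.8960 / 3.8062 = 3.3881 kW

COP = 3.8062, W = 3.3881 kW


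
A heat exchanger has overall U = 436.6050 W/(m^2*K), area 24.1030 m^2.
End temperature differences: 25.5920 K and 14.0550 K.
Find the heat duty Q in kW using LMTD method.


LMTD = 19.2507 K
Q = 436.6050 * 24.1030 * 19.2507 = 202584.9891 W = 202.5850 kW

202.5850 kW


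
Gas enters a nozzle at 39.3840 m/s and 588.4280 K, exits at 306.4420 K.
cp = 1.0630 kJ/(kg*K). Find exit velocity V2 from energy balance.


dT = 281.9860 K
2*cp*1000*dT = 599502.2360
V1^2 = 1551.0995
V2 = sqrt(601053.3355) = 775.2763 m/s

775.2763 m/s


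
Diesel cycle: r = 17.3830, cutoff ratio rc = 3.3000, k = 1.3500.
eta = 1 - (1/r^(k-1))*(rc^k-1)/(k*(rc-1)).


r^(k-1) = 2.7167
rc^k = 5.0118
eta = 0.5244 = 52.4408%

52.4408%


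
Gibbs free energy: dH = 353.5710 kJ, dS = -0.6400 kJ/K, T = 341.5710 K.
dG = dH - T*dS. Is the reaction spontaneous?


T*dS = 341.5710 * -0.6400 = -218.6054 kJ
dG = 353.5710 + 218.6054 = 572.1764 kJ (non-spontaneous)

dG = 572.1764 kJ, non-spontaneous


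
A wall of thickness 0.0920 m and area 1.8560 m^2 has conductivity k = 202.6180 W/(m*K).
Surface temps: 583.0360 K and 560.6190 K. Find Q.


dT = 22.4170 K
Q = 202.6180 * 1.8560 * 22.4170 / 0.0920 = 91631.6824 W

91631.6824 W


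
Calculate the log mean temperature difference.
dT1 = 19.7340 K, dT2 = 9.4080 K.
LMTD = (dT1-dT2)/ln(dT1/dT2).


dT1/dT2 = 2.0976
ln(dT1/dT2) = 0.7408
LMTD = 10.3260 / 0.7408 = 13.9393 K

13.9393 K


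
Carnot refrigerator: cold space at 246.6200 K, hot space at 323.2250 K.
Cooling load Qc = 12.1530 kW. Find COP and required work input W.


COP = 246.6200 / 76.6050 = 3.2194
W = 12.1530 / 3.2194 = 3.7750 kW

COP = 3.2194, W = 3.7750 kW


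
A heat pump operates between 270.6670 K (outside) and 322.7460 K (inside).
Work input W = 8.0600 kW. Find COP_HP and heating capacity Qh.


COP = 322.7460 / 52.0790 = 6.1972
Qh = 6.1972 * 8.0600 = 49.9497 kW

COP = 6.1972, Qh = 49.9497 kW


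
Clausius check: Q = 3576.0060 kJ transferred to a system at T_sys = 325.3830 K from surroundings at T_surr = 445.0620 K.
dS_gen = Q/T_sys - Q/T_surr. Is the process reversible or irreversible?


dS_sys = 3576.0060/325.3830 = 10.9901 kJ/K
dS_surr = -3576.0060/445.0620 = -8.0348 kJ/K
dS_gen = 10.9901 - 8.0348 = 2.9553 kJ/K (irreversible)

dS_gen = 2.9553 kJ/K, irreversible


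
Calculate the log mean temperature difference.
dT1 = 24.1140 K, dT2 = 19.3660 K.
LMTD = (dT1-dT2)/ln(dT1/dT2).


dT1/dT2 = 1.2452
ln(dT1/dT2) = 0.2193
LMTD = 4.7480 / 0.2193 = 21.6533 K

21.6533 K


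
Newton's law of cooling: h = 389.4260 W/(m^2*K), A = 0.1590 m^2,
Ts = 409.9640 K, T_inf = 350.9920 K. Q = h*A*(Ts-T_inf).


dT = 58.9720 K
Q = 389.4260 * 0.1590 * 58.9720 = 3651.4716 W

3651.4716 W


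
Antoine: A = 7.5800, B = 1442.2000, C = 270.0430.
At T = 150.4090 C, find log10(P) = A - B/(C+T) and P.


C+T = 420.4520
B/(C+T) = 3.4301
log10(P) = 7.5800 - 3.4301 = 4.1499
P = 10^4.1499 = 14121.5360 mmHg

14121.5360 mmHg


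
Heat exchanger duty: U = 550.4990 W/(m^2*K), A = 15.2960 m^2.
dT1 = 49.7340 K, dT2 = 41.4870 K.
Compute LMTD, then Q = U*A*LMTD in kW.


LMTD = 45.4860 K
Q = 550.4990 * 15.2960 * 45.4860 = 383011.4974 W = 383.0115 kW

383.0115 kW


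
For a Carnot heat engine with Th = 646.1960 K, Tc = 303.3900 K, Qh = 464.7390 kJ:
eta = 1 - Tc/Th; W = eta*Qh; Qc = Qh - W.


eta = 1 - 303.3900/646.1960 = 0.5305
W = 0.5305 * 464.7390 = 246.5433 kJ
Qc = 464.7390 - 246.5433 = 218.1957 kJ

eta = 53.0498%, W = 246.5433 kJ, Qc = 218.1957 kJ


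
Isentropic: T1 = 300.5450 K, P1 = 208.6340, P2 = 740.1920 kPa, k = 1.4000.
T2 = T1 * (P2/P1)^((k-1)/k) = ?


(k-1)/k = 0.2857
(P2/P1)^exp = 1.4359
T2 = 300.5450 * 1.4359 = 431.5596 K

431.5596 K


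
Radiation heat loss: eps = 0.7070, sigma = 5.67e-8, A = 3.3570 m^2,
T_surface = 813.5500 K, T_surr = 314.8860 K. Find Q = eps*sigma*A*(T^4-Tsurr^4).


T^4 = 4.3806e+11
Tsurr^4 = 9.8314e+09
Q = 0.7070 * 5.67e-8 * 3.3570 * 4.2823e+11 = 57627.9280 W

57627.9280 W


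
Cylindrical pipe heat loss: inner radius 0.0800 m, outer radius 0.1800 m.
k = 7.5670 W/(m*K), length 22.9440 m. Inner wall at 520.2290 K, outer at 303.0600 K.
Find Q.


dT = 217.1690 K
ln(ro/ri) = 0.8109
Q = 2*pi*7.5670*22.9440*217.1690 / 0.8109 = 292137.3496 W

292137.3496 W


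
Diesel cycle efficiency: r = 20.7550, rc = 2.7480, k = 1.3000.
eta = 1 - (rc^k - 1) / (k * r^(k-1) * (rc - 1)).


r^(k-1) = 2.4839
rc^k = 3.7215
eta = 0.5178 = 51.7839%

51.7839%


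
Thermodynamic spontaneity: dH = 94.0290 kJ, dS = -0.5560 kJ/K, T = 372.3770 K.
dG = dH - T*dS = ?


T*dS = 372.3770 * -0.5560 = -207.0416 kJ
dG = 94.0290 + 207.0416 = 301.0706 kJ (non-spontaneous)

dG = 301.0706 kJ, non-spontaneous


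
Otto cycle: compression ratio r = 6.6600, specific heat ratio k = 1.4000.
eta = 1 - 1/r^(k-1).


r^(k-1) = 2.1350
eta = 1 - 1/2.1350 = 0.5316 = 53.1607%

53.1607%


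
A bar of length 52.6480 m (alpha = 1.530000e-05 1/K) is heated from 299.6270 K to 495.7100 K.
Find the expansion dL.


dT = 196.0830 K
dL = 1.530000e-05 * 52.6480 * 196.0830 = 0.157948 m
L_final = 52.805948 m

dL = 0.157948 m


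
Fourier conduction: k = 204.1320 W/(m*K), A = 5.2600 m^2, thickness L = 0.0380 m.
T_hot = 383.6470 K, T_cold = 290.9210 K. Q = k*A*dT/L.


dT = 92.7260 K
Q = 204.1320 * 5.2600 * 92.7260 / 0.0380 = 2620081.2778 W

2620081.2778 W


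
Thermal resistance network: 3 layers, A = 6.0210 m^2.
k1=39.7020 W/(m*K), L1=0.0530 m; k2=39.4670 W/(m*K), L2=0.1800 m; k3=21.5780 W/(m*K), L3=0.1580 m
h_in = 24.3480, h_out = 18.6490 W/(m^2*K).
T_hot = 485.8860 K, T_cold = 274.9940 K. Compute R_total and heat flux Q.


R_conv_in = 1/(24.3480*6.0210) = 0.0068
R_1 = 0.0530/(39.7020*6.0210) = 0.0002
R_2 = 0.1800/(39.4670*6.0210) = 0.0008
R_3 = 0.1580/(21.5780*6.0210) = 0.0012
R_conv_out = 1/(18.6490*6.0210) = 0.0089
R_total = 0.0179 K/W
Q = 210.8920 / 0.0179 = 11766.8927 W

R_total = 0.0179 K/W, Q = 11766.8927 W


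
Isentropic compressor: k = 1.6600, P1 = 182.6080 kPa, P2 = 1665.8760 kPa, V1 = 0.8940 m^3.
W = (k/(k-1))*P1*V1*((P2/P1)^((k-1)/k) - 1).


(k-1)/k = 0.3976
(P2/P1)^exp = 2.4084
W = 2.5152 * 182.6080 * 0.8940 * (2.4084 - 1) = 578.3083 kJ

578.3083 kJ


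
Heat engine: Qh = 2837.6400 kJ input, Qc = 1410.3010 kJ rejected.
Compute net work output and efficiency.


W = 2837.6400 - 1410.3010 = 1427.3390 kJ
eta = 1427.3390 / 2837.6400 = 0.5030 = 50.3002%

W = 1427.3390 kJ, eta = 50.3002%


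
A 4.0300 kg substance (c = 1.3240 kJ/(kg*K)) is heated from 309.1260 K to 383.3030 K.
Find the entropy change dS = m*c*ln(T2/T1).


T2/T1 = 1.2400
ln(T2/T1) = 0.2151
dS = 4.0300 * 1.3240 * 0.2151 = 1.1476 kJ/K

1.1476 kJ/K


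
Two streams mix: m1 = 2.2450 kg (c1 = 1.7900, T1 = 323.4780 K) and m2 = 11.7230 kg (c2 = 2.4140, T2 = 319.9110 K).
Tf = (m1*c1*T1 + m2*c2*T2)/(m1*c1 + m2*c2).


num = 10353.1769
den = 32.3179
Tf = 320.3545 K

320.3545 K


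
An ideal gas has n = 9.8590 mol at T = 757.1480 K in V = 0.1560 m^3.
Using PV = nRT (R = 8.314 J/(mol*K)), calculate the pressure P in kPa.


P = nRT/V = 9.8590 * 8.314 * 757.1480 / 0.1560
= 62061.6998 / 0.1560 = 397831.4090 Pa = 397.8314 kPa

397.8314 kPa


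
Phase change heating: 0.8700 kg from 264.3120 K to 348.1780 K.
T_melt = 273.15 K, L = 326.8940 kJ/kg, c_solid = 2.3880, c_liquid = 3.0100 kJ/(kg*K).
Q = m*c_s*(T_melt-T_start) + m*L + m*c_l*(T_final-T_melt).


Q1 (sensible, solid) = 0.8700 * 2.3880 * 8.8380 = 18.3615 kJ
Q2 (latent) = 0.8700 * 326.8940 = 284.3978 kJ
Q3 (sensible, liquid) = 0.8700 * 3.0100 * 75.0280 = 196.4758 kJ
Q_total = 499.2351 kJ

499.2351 kJ


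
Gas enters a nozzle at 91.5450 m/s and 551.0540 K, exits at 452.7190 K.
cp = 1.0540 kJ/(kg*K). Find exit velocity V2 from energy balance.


dT = 98.3350 K
2*cp*1000*dT = 207290.1800
V1^2 = 8380.4870
V2 = sqrt(215670.6670) = 464.4036 m/s

464.4036 m/s


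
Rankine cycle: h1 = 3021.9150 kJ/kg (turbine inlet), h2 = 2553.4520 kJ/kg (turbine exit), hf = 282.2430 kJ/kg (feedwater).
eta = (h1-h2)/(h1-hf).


W = 468.4630 kJ/kg
Q_in = 2739.6720 kJ/kg
eta = 0.1710 = 17.0992%

eta = 17.0992%


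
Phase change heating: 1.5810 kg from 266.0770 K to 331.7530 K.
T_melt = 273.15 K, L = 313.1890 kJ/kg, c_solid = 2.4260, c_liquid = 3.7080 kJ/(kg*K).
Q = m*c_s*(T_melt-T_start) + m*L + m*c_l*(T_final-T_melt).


Q1 (sensible, solid) = 1.5810 * 2.4260 * 7.0730 = 27.1285 kJ
Q2 (latent) = 1.5810 * 313.1890 = 495.1518 kJ
Q3 (sensible, liquid) = 1.5810 * 3.7080 * 58.6030 = 343.5512 kJ
Q_total = 865.8315 kJ

865.8315 kJ


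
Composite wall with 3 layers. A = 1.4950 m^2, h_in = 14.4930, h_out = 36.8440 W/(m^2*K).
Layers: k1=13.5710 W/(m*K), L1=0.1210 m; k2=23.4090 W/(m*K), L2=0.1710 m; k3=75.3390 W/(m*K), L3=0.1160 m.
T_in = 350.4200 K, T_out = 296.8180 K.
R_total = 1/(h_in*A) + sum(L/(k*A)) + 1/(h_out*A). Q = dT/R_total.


R_conv_in = 1/(14.4930*1.4950) = 0.0462
R_1 = 0.1210/(13.5710*1.4950) = 0.0060
R_2 = 0.1710/(23.4090*1.4950) = 0.0049
R_3 = 0.1160/(75.3390*1.4950) = 0.0010
R_conv_out = 1/(36.8440*1.4950) = 0.0182
R_total = 0.0762 K/W
Q = 53.6020 / 0.0762 = 703.5498 W

R_total = 0.0762 K/W, Q = 703.5498 W


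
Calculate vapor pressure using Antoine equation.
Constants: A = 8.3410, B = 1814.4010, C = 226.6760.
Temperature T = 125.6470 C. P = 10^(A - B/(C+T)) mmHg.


C+T = 352.3230
B/(C+T) = 5.1498
log10(P) = 8.3410 - 5.1498 = 3.1912
P = 10^3.1912 = 1553.0207 mmHg

1553.0207 mmHg


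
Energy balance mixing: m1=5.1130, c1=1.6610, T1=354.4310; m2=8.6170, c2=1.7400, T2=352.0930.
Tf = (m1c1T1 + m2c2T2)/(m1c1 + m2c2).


num = 8289.2082
den = 23.4863
Tf = 352.9384 K

352.9384 K


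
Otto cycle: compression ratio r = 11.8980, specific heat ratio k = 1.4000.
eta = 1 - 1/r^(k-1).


r^(k-1) = 2.6927
eta = 1 - 1/2.6927 = 0.6286 = 62.8627%

62.8627%


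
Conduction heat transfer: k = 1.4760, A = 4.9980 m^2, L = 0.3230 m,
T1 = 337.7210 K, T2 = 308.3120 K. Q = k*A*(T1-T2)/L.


dT = 29.4090 K
Q = 1.4760 * 4.9980 * 29.4090 / 0.3230 = 671.6768 W

671.6768 W


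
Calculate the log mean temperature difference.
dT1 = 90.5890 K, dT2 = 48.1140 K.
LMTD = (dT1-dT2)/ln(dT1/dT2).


dT1/dT2 = 1.8828
ln(dT1/dT2) = 0.6328
LMTD = 42.4750 / 0.6328 = 67.1266 K

67.1266 K


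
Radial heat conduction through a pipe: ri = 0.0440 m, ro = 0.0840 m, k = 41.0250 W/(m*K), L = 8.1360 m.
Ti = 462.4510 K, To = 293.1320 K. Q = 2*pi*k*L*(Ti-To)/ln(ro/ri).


dT = 169.3190 K
ln(ro/ri) = 0.6466
Q = 2*pi*41.0250*8.1360*169.3190 / 0.6466 = 549150.2016 W

549150.2016 W


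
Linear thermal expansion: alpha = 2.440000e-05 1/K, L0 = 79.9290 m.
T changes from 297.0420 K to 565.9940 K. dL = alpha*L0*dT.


dT = 268.9520 K
dL = 2.440000e-05 * 79.9290 * 268.9520 = 0.524528 m
L_final = 80.453528 m

dL = 0.524528 m


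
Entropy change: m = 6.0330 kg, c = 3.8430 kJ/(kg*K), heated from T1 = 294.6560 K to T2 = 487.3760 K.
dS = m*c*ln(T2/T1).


T2/T1 = 1.6541
ln(T2/T1) = 0.5032
dS = 6.0330 * 3.8430 * 0.5032 = 11.6672 kJ/K

11.6672 kJ/K


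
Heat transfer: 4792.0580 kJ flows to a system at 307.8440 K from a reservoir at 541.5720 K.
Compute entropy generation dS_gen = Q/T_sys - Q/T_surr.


dS_sys = 4792.0580/307.8440 = 15.5665 kJ/K
dS_surr = -4792.0580/541.5720 = -8.8484 kJ/K
dS_gen = 15.5665 - 8.8484 = 6.7181 kJ/K (irreversible)

dS_gen = 6.7181 kJ/K, irreversible


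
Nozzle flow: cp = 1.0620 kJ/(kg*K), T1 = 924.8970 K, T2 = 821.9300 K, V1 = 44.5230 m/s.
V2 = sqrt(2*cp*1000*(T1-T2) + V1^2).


dT = 102.9670 K
2*cp*1000*dT = 218701.9080
V1^2 = 1982.2975
V2 = sqrt(220684.2055) = 469.7704 m/s

469.7704 m/s


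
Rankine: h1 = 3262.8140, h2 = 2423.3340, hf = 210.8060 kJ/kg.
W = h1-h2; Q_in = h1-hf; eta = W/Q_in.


W = 839.4800 kJ/kg
Q_in = 3052.0080 kJ/kg
eta = 0.2751 = 27.5058%

eta = 27.5058%


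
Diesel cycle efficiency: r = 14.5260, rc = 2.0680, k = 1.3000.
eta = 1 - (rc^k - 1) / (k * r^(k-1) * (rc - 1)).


r^(k-1) = 2.2317
rc^k = 2.5717
eta = 0.4928 = 49.2771%

49.2771%


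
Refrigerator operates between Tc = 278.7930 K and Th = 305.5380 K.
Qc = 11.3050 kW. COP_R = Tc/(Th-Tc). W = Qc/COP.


COP = 278.7930 / 26.7450 = 10.4241
W = 11.3050 / 10.4241 = 1.0845 kW

COP = 10.4241, W = 1.0845 kW


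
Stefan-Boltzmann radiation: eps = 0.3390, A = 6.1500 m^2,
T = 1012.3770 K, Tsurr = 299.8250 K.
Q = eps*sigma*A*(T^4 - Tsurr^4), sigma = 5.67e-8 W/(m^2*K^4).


T^4 = 1.0504e+12
Tsurr^4 = 8.0811e+09
Q = 0.3390 * 5.67e-8 * 6.1500 * 1.0424e+12 = 123217.6600 W

123217.6600 W


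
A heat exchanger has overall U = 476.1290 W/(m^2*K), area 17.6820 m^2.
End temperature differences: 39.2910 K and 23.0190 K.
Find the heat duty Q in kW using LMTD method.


LMTD = 30.4334 K
Q = 476.1290 * 17.6820 * 30.4334 = 256216.2397 W = 256.2162 kW

256.2162 kW


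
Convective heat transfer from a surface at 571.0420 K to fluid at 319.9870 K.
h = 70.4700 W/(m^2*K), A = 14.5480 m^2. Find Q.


dT = 251.0550 K
Q = 70.4700 * 14.5480 * 251.0550 = 257380.9734 W

257380.9734 W


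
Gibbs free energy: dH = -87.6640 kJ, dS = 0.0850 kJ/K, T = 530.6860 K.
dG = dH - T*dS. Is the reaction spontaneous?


T*dS = 530.6860 * 0.0850 = 45.1083 kJ
dG = -87.6640 - 45.1083 = -132.7723 kJ (spontaneous)

dG = -132.7723 kJ, spontaneous


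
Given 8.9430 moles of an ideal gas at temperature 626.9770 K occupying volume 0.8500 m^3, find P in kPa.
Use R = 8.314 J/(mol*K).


P = nRT/V = 8.9430 * 8.314 * 626.9770 / 0.8500
= 46617.0579 / 0.8500 = 54843.5975 Pa = 54.8436 kPa

54.8436 kPa


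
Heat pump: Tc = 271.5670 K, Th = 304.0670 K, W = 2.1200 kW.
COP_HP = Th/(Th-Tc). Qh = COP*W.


COP = 304.0670 / 32.5000 = 9.3559
Qh = 9.3559 * 2.1200 = 19.8345 kW

COP = 9.3559, Qh = 19.8345 kW


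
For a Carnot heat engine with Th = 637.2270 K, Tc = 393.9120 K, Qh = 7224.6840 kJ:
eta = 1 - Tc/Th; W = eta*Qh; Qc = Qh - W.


eta = 1 - 393.9120/637.2270 = 0.3818
W = 0.3818 * 7224.6840 = 2758.6307 kJ
Qc = 7224.6840 - 2758.6307 = 4466.0533 kJ

eta = 38.1834%, W = 2758.6307 kJ, Qc = 4466.0533 kJ


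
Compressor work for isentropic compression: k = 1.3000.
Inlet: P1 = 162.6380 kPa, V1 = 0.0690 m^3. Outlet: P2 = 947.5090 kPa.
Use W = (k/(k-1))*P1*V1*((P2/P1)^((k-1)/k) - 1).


(k-1)/k = 0.2308
(P2/P1)^exp = 1.5018
W = 4.3333 * 162.6380 * 0.0690 * (1.5018 - 1) = 24.4036 kJ

24.4036 kJ


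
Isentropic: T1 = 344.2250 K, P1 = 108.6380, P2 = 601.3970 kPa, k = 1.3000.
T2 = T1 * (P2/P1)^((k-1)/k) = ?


(k-1)/k = 0.2308
(P2/P1)^exp = 1.4842
T2 = 344.2250 * 1.4842 = 510.9111 K

510.9111 K


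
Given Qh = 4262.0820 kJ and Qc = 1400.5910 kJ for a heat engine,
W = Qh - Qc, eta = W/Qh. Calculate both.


W = 4262.0820 - 1400.5910 = 2861.4910 kJ
eta = 2861.4910 / 4262.0820 = 0.6714 = 67.1383%

W = 2861.4910 kJ, eta = 67.1383%


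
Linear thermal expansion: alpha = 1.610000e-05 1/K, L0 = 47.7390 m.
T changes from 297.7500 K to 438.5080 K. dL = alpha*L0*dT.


dT = 140.7580 K
dL = 1.610000e-05 * 47.7390 * 140.7580 = 0.108186 m
L_final = 47.847186 m

dL = 0.108186 m


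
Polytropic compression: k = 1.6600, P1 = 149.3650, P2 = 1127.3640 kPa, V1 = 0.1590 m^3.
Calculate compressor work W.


(k-1)/k = 0.3976
(P2/P1)^exp = 2.2336
W = 2.5152 * 149.3650 * 0.1590 * (2.2336 - 1) = 73.6876 kJ

73.6876 kJ


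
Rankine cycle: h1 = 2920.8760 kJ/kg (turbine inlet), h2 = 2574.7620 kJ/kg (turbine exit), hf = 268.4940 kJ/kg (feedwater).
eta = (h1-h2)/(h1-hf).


W = 346.1140 kJ/kg
Q_in = 2652.3820 kJ/kg
eta = 0.1305 = 13.0492%

eta = 13.0492%


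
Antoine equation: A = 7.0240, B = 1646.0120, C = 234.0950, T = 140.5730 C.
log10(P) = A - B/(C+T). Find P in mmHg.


C+T = 374.6680
B/(C+T) = 4.3933
log10(P) = 7.0240 - 4.3933 = 2.6307
P = 10^2.6307 = 427.3121 mmHg

427.3121 mmHg


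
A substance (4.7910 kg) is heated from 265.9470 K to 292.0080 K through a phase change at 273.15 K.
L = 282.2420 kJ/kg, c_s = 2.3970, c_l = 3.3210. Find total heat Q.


Q1 (sensible, solid) = 4.7910 * 2.3970 * 7.2030 = 82.7194 kJ
Q2 (latent) = 4.7910 * 282.2420 = 1352.2214 kJ
Q3 (sensible, liquid) = 4.7910 * 3.3210 * 18.8580 = 300.0480 kJ
Q_total = 1734.9888 kJ

1734.9888 kJ


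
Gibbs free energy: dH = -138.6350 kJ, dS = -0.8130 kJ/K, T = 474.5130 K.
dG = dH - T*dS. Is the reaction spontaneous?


T*dS = 474.5130 * -0.8130 = -385.7791 kJ
dG = -138.6350 + 385.7791 = 247.1441 kJ (non-spontaneous)

dG = 247.1441 kJ, non-spontaneous


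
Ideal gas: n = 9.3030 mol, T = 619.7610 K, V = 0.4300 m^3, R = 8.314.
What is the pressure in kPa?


P = nRT/V = 9.3030 * 8.314 * 619.7610 / 0.4300
= 47935.5026 / 0.4300 = 111477.9129 Pa = 111.4779 kPa

111.4779 kPa


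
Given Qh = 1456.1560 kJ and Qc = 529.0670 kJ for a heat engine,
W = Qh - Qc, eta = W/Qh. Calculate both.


W = 1456.1560 - 529.0670 = 927.0890 kJ
eta = 927.0890 / 1456.1560 = 0.6367 = 63.6669%

W = 927.0890 kJ, eta = 63.6669%


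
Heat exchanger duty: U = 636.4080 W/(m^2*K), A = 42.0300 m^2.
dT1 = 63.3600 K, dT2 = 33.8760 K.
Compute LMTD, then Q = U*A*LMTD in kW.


LMTD = 47.0896 K
Q = 636.4080 * 42.0300 * 47.0896 = 1259562.4944 W = 1259.5625 kW

1259.5625 kW


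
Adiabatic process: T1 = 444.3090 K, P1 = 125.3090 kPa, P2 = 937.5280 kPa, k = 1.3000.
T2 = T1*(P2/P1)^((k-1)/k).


(k-1)/k = 0.2308
(P2/P1)^exp = 1.5911
T2 = 444.3090 * 1.5911 = 706.9324 K

706.9324 K


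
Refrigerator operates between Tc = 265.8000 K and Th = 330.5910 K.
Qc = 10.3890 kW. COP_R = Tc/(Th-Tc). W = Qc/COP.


COP = 265.8000 / 64.7910 = 4.1024
W = 10.3890 / 4.1024 = 2.5324 kW

COP = 4.1024, W = 2.5324 kW


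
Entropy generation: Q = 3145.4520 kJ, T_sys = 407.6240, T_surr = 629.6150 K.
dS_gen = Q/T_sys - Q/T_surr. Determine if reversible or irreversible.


dS_sys = 3145.4520/407.6240 = 7.7166 kJ/K
dS_surr = -3145.4520/629.6150 = -4.9958 kJ/K
dS_gen = 7.7166 - 4.9958 = 2.7207 kJ/K (irreversible)

dS_gen = 2.7207 kJ/K, irreversible


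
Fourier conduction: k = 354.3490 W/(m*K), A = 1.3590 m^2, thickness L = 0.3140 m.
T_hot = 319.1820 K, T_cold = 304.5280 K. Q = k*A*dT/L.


dT = 14.6540 K
Q = 354.3490 * 1.3590 * 14.6540 / 0.3140 = 22473.8360 W

22473.8360 W


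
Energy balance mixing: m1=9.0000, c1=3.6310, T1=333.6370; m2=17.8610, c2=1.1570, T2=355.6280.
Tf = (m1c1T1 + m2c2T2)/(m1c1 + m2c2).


num = 18252.0391
den = 53.3442
Tf = 342.1562 K

342.1562 K


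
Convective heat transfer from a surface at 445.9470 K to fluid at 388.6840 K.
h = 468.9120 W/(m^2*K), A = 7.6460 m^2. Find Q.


dT = 57.2630 K
Q = 468.9120 * 7.6460 * 57.2630 = 205305.0999 W

205305.0999 W


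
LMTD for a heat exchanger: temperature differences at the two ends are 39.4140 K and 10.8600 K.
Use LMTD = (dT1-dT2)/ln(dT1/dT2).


dT1/dT2 = 3.6293
ln(dT1/dT2) = 1.2890
LMTD = 28.5540 / 1.2890 = 22.1515 K

22.1515 K


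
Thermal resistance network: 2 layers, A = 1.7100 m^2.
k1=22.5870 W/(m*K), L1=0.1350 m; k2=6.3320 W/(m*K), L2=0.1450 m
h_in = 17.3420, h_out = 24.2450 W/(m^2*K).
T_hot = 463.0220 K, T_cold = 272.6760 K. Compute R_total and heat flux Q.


R_conv_in = 1/(17.3420*1.7100) = 0.0337
R_1 = 0.1350/(22.5870*1.7100) = 0.0035
R_2 = 0.1450/(6.3320*1.7100) = 0.0134
R_conv_out = 1/(24.2450*1.7100) = 0.0241
R_total = 0.0747 K/W
Q = 190.3460 / 0.0747 = 2547.1713 W

R_total = 0.0747 K/W, Q = 2547.1713 W


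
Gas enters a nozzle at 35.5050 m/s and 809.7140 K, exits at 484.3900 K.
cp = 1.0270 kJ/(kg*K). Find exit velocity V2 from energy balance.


dT = 325.3240 K
2*cp*1000*dT = 668215.4960
V1^2 = 1260.6050
V2 = sqrt(669476.1010) = 818.2152 m/s

818.2152 m/s


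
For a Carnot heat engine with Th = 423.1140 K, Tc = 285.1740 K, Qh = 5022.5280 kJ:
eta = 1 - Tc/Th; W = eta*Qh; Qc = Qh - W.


eta = 1 - 285.1740/423.1140 = 0.3260
W = 0.3260 * 5022.5280 = 1637.4015 kJ
Qc = 5022.5280 - 1637.4015 = 3385.1265 kJ

eta = 32.6011%, W = 1637.4015 kJ, Qc = 3385.1265 kJ


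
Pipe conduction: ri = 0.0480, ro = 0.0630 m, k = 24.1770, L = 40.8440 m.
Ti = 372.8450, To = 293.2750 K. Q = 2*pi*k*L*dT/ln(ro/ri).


dT = 79.5700 K
ln(ro/ri) = 0.2719
Q = 2*pi*24.1770*40.8440*79.5700 / 0.2719 = 1815502.4856 W

1815502.4856 W


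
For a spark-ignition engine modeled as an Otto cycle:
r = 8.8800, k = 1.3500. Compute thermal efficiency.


r^(k-1) = 2.1476
eta = 1 - 1/2.1476 = 0.5344 = 53.4354%

53.4354%


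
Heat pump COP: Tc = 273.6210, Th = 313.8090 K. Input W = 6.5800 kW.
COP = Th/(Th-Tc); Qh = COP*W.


COP = 313.8090 / 40.1880 = 7.8085
Qh = 7.8085 * 6.5800 = 51.3801 kW

COP = 7.8085, Qh = 51.3801 kW


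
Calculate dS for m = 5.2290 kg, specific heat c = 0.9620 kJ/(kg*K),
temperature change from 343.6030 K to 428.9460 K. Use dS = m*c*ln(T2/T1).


T2/T1 = 1.2484
ln(T2/T1) = 0.2218
dS = 5.2290 * 0.9620 * 0.2218 = 1.1159 kJ/K

1.1159 kJ/K


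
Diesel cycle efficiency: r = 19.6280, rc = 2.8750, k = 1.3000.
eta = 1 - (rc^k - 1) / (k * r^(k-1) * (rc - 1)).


r^(k-1) = 2.4427
rc^k = 3.9467
eta = 0.5051 = 50.5095%

50.5095%


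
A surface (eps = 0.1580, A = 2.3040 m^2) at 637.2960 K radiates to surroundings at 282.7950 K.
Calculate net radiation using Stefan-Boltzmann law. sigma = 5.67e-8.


T^4 = 1.6495e+11
Tsurr^4 = 6.3957e+09
Q = 0.1580 * 5.67e-8 * 2.3040 * 1.5856e+11 = 3272.7561 W

3272.7561 W


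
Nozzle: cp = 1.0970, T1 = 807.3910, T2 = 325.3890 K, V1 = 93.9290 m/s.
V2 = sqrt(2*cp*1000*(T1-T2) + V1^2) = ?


dT = 482.0020 K
2*cp*1000*dT = 1057512.3880
V1^2 = 8822.6570
V2 = sqrt(1066335.0450) = 1032.6350 m/s

1032.6350 m/s


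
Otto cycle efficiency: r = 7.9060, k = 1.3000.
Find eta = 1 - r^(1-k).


r^(k-1) = 1.8595
eta = 1 - 1/1.8595 = 0.4622 = 46.2210%

46.2210%


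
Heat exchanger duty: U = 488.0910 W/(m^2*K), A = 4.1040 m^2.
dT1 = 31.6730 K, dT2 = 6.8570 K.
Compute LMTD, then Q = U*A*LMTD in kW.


LMTD = 16.2175 K
Q = 488.0910 * 4.1040 * 16.2175 = 32485.7786 W = 32.4858 kW

32.4858 kW


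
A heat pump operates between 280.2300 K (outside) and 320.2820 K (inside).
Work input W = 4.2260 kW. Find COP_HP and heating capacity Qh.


COP = 320.2820 / 40.0520 = 7.9967
Qh = 7.9967 * 4.2260 = 33.7939 kW

COP = 7.9967, Qh = 33.7939 kW


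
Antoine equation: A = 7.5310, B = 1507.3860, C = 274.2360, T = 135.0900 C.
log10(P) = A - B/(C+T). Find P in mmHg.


C+T = 409.3260
B/(C+T) = 3.6826
log10(P) = 7.5310 - 3.6826 = 3.8484
P = 10^3.8484 = 7053.3419 mmHg

7053.3419 mmHg


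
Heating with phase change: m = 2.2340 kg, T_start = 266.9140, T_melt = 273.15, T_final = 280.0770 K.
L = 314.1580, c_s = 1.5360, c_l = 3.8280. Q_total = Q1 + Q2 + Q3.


Q1 (sensible, solid) = 2.2340 * 1.5360 * 6.2360 = 21.3984 kJ
Q2 (latent) = 2.2340 * 314.1580 = 701.8290 kJ
Q3 (sensible, liquid) = 2.2340 * 3.8280 * 6.9270 = 59.2380 kJ
Q_total = 782.4653 kJ

782.4653 kJ


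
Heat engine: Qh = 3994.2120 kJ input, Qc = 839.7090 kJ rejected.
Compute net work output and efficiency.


W = 3994.2120 - 839.7090 = 3154.5030 kJ
eta = 3154.5030 / 3994.2120 = 0.7898 = 78.9769%

W = 3154.5030 kJ, eta = 78.9769%


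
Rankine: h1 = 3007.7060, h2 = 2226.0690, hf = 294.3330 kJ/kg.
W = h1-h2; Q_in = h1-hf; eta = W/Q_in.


W = 781.6370 kJ/kg
Q_in = 2713.3730 kJ/kg
eta = 0.2881 = 28.8068%

eta = 28.8068%


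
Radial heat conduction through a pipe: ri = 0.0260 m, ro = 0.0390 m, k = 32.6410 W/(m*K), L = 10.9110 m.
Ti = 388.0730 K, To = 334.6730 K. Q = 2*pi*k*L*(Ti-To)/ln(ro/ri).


dT = 53.4000 K
ln(ro/ri) = 0.4055
Q = 2*pi*32.6410*10.9110*53.4000 / 0.4055 = 294710.5271 W

294710.5271 W


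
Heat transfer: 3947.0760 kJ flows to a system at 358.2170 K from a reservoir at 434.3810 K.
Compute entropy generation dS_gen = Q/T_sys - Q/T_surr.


dS_sys = 3947.0760/358.2170 = 11.0187 kJ/K
dS_surr = -3947.0760/434.3810 = -9.0867 kJ/K
dS_gen = 11.0187 - 9.0867 = 1.9320 kJ/K (irreversible)

dS_gen = 1.9320 kJ/K, irreversible


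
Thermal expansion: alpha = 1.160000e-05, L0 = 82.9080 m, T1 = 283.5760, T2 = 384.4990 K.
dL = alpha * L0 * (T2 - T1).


dT = 100.9230 K
dL = 1.160000e-05 * 82.9080 * 100.9230 = 0.097061 m
L_final = 83.005061 m

dL = 0.097061 m


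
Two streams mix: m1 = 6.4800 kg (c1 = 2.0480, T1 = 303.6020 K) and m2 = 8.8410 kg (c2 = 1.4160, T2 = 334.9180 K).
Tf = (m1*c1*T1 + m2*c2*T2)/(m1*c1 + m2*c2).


num = 8221.9045
den = 25.7899
Tf = 318.8033 K

318.8033 K


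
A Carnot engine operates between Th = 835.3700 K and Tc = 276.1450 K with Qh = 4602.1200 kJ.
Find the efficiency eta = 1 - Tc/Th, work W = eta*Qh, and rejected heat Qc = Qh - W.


eta = 1 - 276.1450/835.3700 = 0.6694
W = 0.6694 * 4602.1200 = 3080.8152 kJ
Qc = 4602.1200 - 3080.8152 = 1521.3048 kJ

eta = 66.9434%, W = 3080.8152 kJ, Qc = 1521.3048 kJ


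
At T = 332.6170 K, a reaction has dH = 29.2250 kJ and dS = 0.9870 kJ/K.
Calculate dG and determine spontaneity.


T*dS = 332.6170 * 0.9870 = 328.2930 kJ
dG = 29.2250 - 328.2930 = -299.0680 kJ (spontaneous)

dG = -299.0680 kJ, spontaneous


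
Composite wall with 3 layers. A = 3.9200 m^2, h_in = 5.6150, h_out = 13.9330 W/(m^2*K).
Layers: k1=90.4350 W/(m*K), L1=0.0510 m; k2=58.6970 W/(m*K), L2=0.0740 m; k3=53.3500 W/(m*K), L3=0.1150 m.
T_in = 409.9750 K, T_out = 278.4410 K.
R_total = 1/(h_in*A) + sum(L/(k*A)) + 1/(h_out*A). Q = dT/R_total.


R_conv_in = 1/(5.6150*3.9200) = 0.0454
R_1 = 0.0510/(90.4350*3.9200) = 0.0001
R_2 = 0.0740/(58.6970*3.9200) = 0.0003
R_3 = 0.1150/(53.3500*3.9200) = 0.0005
R_conv_out = 1/(13.9330*3.9200) = 0.0183
R_total = 0.0648 K/W
Q = 131.5340 / 0.0648 = 2031.1997 W

R_total = 0.0648 K/W, Q = 2031.1997 W


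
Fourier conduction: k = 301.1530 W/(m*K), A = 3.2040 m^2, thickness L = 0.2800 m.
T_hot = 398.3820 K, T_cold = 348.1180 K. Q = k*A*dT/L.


dT = 50.2640 K
Q = 301.1530 * 3.2040 * 50.2640 / 0.2800 = 173212.2953 W

173212.2953 W


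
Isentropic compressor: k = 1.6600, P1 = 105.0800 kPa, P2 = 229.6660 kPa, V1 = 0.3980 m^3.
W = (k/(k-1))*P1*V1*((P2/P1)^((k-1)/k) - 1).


(k-1)/k = 0.3976
(P2/P1)^exp = 1.3646
W = 2.5152 * 105.0800 * 0.3980 * (1.3646 - 1) = 38.3540 kJ

38.3540 kJ


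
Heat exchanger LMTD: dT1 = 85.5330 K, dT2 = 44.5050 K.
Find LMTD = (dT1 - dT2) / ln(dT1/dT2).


dT1/dT2 = 1.9219
ln(dT1/dT2) = 0.6533
LMTD = 41.0280 / 0.6533 = 62.8011 K

62.8011 K


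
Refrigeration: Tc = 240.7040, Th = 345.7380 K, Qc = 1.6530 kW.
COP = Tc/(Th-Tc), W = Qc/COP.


COP = 240.7040 / 105.0340 = 2.2917
W = 1.6530 / 2.2917 = 0.7213 kW

COP = 2.2917, W = 0.7213 kW


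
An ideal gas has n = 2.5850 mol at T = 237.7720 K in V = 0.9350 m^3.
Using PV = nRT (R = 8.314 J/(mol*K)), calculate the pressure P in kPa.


P = nRT/V = 2.5850 * 8.314 * 237.7720 / 0.9350
= 5110.1221 / 0.9350 = 5465.3712 Pa = 5.4654 kPa

5.4654 kPa


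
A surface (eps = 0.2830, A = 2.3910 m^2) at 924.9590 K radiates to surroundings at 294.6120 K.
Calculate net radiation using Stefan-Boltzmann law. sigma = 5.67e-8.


T^4 = 7.3196e+11
Tsurr^4 = 7.5336e+09
Q = 0.2830 * 5.67e-8 * 2.3910 * 7.2443e+11 = 27793.6738 W

27793.6738 W


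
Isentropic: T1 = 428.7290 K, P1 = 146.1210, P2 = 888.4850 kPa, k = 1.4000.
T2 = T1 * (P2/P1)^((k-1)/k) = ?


(k-1)/k = 0.2857
(P2/P1)^exp = 1.6749
T2 = 428.7290 * 1.6749 = 718.0670 K

718.0670 K


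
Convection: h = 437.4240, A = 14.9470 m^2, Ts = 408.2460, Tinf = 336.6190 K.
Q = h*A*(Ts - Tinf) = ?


dT = 71.6270 K
Q = 437.4240 * 14.9470 * 71.6270 = 468309.9702 W

468309.9702 W


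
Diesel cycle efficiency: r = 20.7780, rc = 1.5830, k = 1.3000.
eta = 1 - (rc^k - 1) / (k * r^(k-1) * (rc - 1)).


r^(k-1) = 2.4847
rc^k = 1.8169
eta = 0.5662 = 56.6227%

56.6227%


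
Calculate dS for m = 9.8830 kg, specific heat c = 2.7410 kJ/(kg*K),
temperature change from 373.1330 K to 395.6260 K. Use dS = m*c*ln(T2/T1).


T2/T1 = 1.0603
ln(T2/T1) = 0.0585
dS = 9.8830 * 2.7410 * 0.0585 = 1.5857 kJ/K

1.5857 kJ/K


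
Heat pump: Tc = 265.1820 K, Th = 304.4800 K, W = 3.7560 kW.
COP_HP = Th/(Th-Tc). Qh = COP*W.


COP = 304.4800 / 39.2980 = 7.7480
Qh = 7.7480 * 3.7560 = 29.1014 kW

COP = 7.7480, Qh = 29.1014 kW


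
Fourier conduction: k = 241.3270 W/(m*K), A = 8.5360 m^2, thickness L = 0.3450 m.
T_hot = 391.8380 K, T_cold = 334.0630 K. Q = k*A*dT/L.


dT = 57.7750 K
Q = 241.3270 * 8.5360 * 57.7750 / 0.3450 = 344969.8816 W

344969.8816 W


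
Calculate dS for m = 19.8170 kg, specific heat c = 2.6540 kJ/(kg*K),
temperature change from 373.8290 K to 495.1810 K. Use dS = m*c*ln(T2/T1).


T2/T1 = 1.3246
ln(T2/T1) = 0.2811
dS = 19.8170 * 2.6540 * 0.2811 = 14.7856 kJ/K

14.7856 kJ/K


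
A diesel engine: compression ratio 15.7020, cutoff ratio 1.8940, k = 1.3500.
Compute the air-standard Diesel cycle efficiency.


r^(k-1) = 2.6217
rc^k = 2.3684
eta = 0.5675 = 56.7515%

56.7515%


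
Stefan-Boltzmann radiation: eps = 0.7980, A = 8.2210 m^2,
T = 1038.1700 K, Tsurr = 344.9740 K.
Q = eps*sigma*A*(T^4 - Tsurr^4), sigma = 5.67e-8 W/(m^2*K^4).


T^4 = 1.1616e+12
Tsurr^4 = 1.4163e+10
Q = 0.7980 * 5.67e-8 * 8.2210 * 1.1475e+12 = 426832.1058 W

426832.1058 W


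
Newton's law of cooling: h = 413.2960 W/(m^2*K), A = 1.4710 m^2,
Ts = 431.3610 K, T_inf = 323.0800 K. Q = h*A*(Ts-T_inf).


dT = 108.2810 K
Q = 413.2960 * 1.4710 * 108.2810 = 65830.3452 W

65830.3452 W


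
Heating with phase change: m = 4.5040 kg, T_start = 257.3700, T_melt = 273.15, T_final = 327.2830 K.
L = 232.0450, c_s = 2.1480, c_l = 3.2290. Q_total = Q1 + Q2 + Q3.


Q1 (sensible, solid) = 4.5040 * 2.1480 * 15.7800 = 152.6651 kJ
Q2 (latent) = 4.5040 * 232.0450 = 1045.1307 kJ
Q3 (sensible, liquid) = 4.5040 * 3.2290 * 54.1330 = 787.2787 kJ
Q_total = 1985.0745 kJ

1985.0745 kJ


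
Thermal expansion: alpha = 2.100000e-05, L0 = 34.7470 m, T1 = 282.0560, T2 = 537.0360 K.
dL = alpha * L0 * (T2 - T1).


dT = 254.9800 K
dL = 2.100000e-05 * 34.7470 * 254.9800 = 0.186056 m
L_final = 34.933056 m

dL = 0.186056 m


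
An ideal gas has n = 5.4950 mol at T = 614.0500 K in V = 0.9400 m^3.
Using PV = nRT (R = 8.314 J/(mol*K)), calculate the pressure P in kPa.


P = nRT/V = 5.4950 * 8.314 * 614.0500 / 0.9400
= 28053.1383 / 0.9400 = 29843.7641 Pa = 29.8438 kPa

29.8438 kPa


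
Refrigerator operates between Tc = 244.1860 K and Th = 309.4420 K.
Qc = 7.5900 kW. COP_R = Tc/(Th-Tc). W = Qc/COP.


COP = 244.1860 / 65.2560 = 3.7420
W = 7.5900 / 3.7420 = 2.0283 kW

COP = 3.7420, W = 2.0283 kW


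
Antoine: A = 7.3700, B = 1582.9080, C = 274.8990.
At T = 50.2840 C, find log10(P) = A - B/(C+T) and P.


C+T = 325.1830
B/(C+T) = 4.8677
log10(P) = 7.3700 - 4.8677 = 2.5023
P = 10^2.5023 = 317.8738 mmHg

317.8738 mmHg


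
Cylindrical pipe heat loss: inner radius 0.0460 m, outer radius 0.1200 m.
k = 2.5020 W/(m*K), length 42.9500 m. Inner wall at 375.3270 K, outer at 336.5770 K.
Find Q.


dT = 38.7500 K
ln(ro/ri) = 0.9589
Q = 2*pi*2.5020*42.9500*38.7500 / 0.9589 = 27286.7128 W

27286.7128 W


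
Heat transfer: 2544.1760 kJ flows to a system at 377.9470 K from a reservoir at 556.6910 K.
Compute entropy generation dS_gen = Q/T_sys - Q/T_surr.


dS_sys = 2544.1760/377.9470 = 6.7316 kJ/K
dS_surr = -2544.1760/556.6910 = -4.5702 kJ/K
dS_gen = 6.7316 - 4.5702 = 2.1614 kJ/K (irreversible)

dS_gen = 2.1614 kJ/K, irreversible


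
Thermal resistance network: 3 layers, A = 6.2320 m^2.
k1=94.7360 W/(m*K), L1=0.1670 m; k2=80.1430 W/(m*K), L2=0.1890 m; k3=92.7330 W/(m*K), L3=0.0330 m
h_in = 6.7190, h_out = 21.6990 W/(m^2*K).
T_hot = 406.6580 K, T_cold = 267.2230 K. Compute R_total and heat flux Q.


R_conv_in = 1/(6.7190*6.2320) = 0.0239
R_1 = 0.1670/(94.7360*6.2320) = 0.0003
R_2 = 0.1890/(80.1430*6.2320) = 0.0004
R_3 = 0.0330/(92.7330*6.2320) = 5.7102e-05
R_conv_out = 1/(21.6990*6.2320) = 0.0074
R_total = 0.0320 K/W
Q = 139.4350 / 0.0320 = 4358.0063 W

R_total = 0.0320 K/W, Q = 4358.0063 W
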